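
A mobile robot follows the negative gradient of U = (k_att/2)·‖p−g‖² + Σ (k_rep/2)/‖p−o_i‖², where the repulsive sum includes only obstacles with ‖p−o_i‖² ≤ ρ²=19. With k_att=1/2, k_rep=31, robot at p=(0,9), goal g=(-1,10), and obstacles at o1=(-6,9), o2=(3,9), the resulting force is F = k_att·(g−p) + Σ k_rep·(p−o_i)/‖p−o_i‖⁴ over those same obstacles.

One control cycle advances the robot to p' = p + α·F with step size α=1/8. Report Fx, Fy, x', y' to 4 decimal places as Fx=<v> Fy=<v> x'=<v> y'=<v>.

Fx=-1.6481 Fy=0.5000 x'=-0.2060 y'=9.0625

F_att = 1/2·(g−p) = 1/2·(-1,1) = (-0.5000,0.5000)
o1: d²=36 > ρ²=19 → inactive
o2: d²=9 ≤ ρ²=19; F_rep = 31·(-3,0)/9² = (-1.1481,0.0000)
F = F_att + ΣF_rep = (-1.6481,0.5000)
p' = p + 1/8·F = (-0.2060,9.0625)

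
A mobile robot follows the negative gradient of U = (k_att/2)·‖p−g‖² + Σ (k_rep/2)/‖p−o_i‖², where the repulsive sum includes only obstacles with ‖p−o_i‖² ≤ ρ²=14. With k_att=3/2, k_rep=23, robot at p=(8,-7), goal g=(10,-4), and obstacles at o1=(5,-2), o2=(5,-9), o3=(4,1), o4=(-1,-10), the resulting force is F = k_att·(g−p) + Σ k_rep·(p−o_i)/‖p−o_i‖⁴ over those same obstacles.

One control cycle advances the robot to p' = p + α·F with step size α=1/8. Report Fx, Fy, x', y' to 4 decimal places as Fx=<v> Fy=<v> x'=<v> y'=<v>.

F_att = 3/2·(g−p) = 3/2·(2,3) = (3.0000,4.5000)
o1: d²=34 > ρ²=14 → inactive
o2: d²=13 ≤ ρ²=14; F_rep = 23·(3,2)/13² = (0.4083,0.2722)
o3: d²=80 > ρ²=14 → inactive
o4: d²=90 > ρ²=14 → inactive
F = F_att + ΣF_rep = (3.4083,4.7722)
p' = p + 1/8·F = (8.4260,-6.4035)

Fx=3.4083 Fy=4.7722 x'=8.4260 y'=-6.4035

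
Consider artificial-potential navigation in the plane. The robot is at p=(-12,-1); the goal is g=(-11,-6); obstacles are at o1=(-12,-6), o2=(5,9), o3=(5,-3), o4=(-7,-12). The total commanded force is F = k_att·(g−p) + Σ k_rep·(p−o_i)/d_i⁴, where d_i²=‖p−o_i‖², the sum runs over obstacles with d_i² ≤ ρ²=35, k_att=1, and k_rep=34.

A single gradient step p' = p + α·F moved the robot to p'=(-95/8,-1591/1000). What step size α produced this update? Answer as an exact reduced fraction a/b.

F_att = 1·(g−p) = 1·(1,-5) = (1.0000,-5.0000)
o1: d²=25 ≤ ρ²=35; F_rep = 34·(0,5)/25² = (0.0000,0.2720)
o2: d²=389 > ρ²=35 → inactive
o3: d²=293 > ρ²=35 → inactive
o4: d²=146 > ρ²=35 → inactive
F = F_att + ΣF_rep = (1.0000,-4.7280)
Δp = p'−p = (0.1250,-0.5910); α = Δx/Fx = (1/8) / (1) = 1/8
check: Δy/Fy = (-591/1000) / (-591/125) = 1/8 ✓

α = 1/8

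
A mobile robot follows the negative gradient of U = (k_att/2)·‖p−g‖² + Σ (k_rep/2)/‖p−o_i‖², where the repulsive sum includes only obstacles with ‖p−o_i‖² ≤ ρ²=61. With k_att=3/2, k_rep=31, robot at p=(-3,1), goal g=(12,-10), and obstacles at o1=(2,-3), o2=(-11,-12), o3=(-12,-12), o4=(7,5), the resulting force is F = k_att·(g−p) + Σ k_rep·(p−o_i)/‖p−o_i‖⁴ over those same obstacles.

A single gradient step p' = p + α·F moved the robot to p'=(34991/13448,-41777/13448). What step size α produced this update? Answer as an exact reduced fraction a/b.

F_att = 3/2·(g−p) = 3/2·(15,-11) = (22.5000,-16.5000)
o1: d²=41 ≤ ρ²=61; F_rep = 31·(-5,4)/41² = (-0.0922,0.0738)
o2: d²=233 > ρ²=61 → inactive
o3: d²=250 > ρ²=61 → inactive
o4: d²=116 > ρ²=61 → inactive
F = F_att + ΣF_rep = (22.4078,-16.4262)
Δp = p'−p = (5.6019,-4.1066); α = Δx/Fx = (75335/13448) / (75335/3362) = 1/4
check: Δy/Fy = (-55225/13448) / (-55225/3362) = 1/4 ✓

α = 1/4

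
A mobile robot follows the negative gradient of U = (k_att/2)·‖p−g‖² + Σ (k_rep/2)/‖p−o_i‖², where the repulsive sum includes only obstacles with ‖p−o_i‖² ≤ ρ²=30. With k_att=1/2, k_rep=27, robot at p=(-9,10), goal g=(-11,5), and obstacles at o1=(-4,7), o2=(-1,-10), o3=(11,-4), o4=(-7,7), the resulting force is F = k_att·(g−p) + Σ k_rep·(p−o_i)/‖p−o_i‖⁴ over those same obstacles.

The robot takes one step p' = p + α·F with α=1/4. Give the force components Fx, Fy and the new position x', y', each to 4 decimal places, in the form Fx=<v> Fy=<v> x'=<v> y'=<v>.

F_att = 1/2·(g−p) = 1/2·(-2,-5) = (-1.0000,-2.5000)
o1: d²=34 > ρ²=30 → inactive
o2: d²=464 > ρ²=30 → inactive
o3: d²=596 > ρ²=30 → inactive
o4: d²=13 ≤ ρ²=30; F_rep = 27·(-2,3)/13² = (-0.3195,0.4793)
F = F_att + ΣF_rep = (-1.3195,-2.0207)
p' = p + 1/4·F = (-9.3299,9.4948)

Fx=-1.3195 Fy=-2.0207 x'=-9.3299 y'=9.4948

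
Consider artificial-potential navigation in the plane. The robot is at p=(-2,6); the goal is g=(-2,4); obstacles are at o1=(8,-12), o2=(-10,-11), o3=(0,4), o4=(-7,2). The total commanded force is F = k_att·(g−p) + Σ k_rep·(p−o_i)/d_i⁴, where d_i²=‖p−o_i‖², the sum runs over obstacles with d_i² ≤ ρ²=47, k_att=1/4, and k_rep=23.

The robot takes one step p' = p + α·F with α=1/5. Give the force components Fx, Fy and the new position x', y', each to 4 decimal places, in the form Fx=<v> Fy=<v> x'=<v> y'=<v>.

F_att = 1/4·(g−p) = 1/4·(0,-2) = (0.0000,-0.5000)
o1: d²=424 > ρ²=47 → inactive
o2: d²=353 > ρ²=47 → inactive
o3: d²=8 ≤ ρ²=47; F_rep = 23·(-2,2)/8² = (-0.7188,0.7188)
o4: d²=41 ≤ ρ²=47; F_rep = 23·(5,4)/41² = (0.0684,0.0547)
F = F_att + ΣF_rep = (-0.6503,0.2735)
p' = p + 1/5·F = (-2.1301,6.0547)

Fx=-0.6503 Fy=0.2735 x'=-2.1301 y'=6.0547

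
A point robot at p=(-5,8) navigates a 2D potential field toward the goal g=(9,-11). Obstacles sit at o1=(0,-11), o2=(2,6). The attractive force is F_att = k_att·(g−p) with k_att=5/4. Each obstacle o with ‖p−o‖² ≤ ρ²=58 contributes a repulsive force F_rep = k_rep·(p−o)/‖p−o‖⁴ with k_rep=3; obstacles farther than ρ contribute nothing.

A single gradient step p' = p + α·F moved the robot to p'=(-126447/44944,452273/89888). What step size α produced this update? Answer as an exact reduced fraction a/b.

F_att = 5/4·(g−p) = 5/4·(14,-19) = (17.5000,-23.7500)
o1: d²=386 > ρ²=58 → inactive
o2: d²=53 ≤ ρ²=58; F_rep = 3·(-7,2)/53² = (-0.0075,0.0021)
F = F_att + ΣF_rep = (17.4925,-23.7479)
Δp = p'−p = (2.1866,-2.9685); α = Δx/Fx = (98273/44944) / (98273/5618) = 1/8
check: Δy/Fy = (-266831/89888) / (-266831/11236) = 1/8 ✓

α = 1/8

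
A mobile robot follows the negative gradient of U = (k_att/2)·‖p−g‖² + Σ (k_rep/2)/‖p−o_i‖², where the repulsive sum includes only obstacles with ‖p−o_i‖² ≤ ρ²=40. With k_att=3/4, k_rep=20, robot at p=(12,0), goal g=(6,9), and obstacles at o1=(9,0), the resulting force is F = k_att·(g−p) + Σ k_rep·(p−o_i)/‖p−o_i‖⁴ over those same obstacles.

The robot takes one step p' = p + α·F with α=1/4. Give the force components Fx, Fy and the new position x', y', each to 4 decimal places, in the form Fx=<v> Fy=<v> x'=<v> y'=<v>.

Fx=-3.7593 Fy=6.7500 x'=11.0602 y'=1.6875

F_att = 3/4·(g−p) = 3/4·(-6,9) = (-4.5000,6.7500)
o1: d²=9 ≤ ρ²=40; F_rep = 20·(3,0)/9² = (0.7407,0.0000)
F = F_att + ΣF_rep = (-3.7593,6.7500)
p' = p + 1/4·F = (11.0602,1.6875)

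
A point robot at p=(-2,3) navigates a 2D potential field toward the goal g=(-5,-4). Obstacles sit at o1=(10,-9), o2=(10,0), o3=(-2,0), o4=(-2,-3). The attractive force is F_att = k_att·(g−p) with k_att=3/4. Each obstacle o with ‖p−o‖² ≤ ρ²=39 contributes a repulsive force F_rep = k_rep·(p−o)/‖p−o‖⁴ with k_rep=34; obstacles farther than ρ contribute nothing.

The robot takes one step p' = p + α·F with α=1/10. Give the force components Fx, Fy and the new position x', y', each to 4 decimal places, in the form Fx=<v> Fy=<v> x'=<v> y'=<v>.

F_att = 3/4·(g−p) = 3/4·(-3,-7) = (-2.2500,-5.2500)
o1: d²=288 > ρ²=39 → inactive
o2: d²=153 > ρ²=39 → inactive
o3: d²=9 ≤ ρ²=39; F_rep = 34·(0,3)/9² = (0.0000,1.2593)
o4: d²=36 ≤ ρ²=39; F_rep = 34·(0,6)/36² = (0.0000,0.1574)
F = F_att + ΣF_rep = (-2.2500,-3.8333)
p' = p + 1/10·F = (-2.2250,2.6167)

Fx=-2.2500 Fy=-3.8333 x'=-2.2250 y'=2.6167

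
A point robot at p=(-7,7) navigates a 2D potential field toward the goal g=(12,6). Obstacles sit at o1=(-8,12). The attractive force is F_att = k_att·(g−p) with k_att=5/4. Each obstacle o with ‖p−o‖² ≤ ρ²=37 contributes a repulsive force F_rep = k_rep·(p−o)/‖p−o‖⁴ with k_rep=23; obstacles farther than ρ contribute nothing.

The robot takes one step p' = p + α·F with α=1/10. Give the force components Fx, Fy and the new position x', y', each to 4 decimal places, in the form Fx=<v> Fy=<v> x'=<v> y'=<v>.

F_att = 5/4·(g−p) = 5/4·(19,-1) = (23.7500,-1.2500)
o1: d²=26 ≤ ρ²=37; F_rep = 23·(1,-5)/26² = (0.0340,-0.1701)
F = F_att + ΣF_rep = (23.7840,-1.4201)
p' = p + 1/10·F = (-4.6216,6.8580)

Fx=23.7840 Fy=-1.4201 x'=-4.6216 y'=6.8580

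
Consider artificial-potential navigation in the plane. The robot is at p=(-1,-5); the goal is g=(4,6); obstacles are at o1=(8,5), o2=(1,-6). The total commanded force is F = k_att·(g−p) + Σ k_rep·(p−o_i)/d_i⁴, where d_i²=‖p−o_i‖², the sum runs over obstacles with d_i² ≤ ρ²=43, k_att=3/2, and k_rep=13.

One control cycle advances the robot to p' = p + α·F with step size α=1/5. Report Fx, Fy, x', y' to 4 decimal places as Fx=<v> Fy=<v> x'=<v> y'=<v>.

Fx=6.4600 Fy=17.0200 x'=0.2920 y'=-1.5960

F_att = 3/2·(g−p) = 3/2·(5,11) = (7.5000,16.5000)
o1: d²=181 > ρ²=43 → inactive
o2: d²=5 ≤ ρ²=43; F_rep = 13·(-2,1)/5² = (-1.0400,0.5200)
F = F_att + ΣF_rep = (6.4600,17.0200)
p' = p + 1/5·F = (0.2920,-1.5960)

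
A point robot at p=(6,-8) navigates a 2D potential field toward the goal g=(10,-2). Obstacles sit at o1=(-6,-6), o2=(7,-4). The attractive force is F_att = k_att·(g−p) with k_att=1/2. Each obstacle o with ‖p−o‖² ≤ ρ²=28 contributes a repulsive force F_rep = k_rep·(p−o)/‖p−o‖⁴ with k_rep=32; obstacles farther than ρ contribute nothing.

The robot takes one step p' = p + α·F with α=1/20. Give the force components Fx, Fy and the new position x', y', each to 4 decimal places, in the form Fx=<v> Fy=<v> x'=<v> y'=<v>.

F_att = 1/2·(g−p) = 1/2·(4,6) = (2.0000,3.0000)
o1: d²=148 > ρ²=28 → inactive
o2: d²=17 ≤ ρ²=28; F_rep = 32·(-1,-4)/17² = (-0.1107,-0.4429)
F = F_att + ΣF_rep = (1.8893,2.5571)
p' = p + 1/20·F = (6.0945,-7.8721)

Fx=1.8893 Fy=2.5571 x'=6.0945 y'=-7.8721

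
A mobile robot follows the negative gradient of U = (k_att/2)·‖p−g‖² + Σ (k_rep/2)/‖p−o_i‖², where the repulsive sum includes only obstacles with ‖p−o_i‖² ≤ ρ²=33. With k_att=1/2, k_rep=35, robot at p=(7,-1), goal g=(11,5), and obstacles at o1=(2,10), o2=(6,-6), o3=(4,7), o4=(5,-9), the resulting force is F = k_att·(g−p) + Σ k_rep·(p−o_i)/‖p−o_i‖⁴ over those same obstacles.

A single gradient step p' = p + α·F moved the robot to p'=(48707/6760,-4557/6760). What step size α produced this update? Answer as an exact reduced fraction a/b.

α = 1/10

F_att = 1/2·(g−p) = 1/2·(4,6) = (2.0000,3.0000)
o1: d²=146 > ρ²=33 → inactive
o2: d²=26 ≤ ρ²=33; F_rep = 35·(1,5)/26² = (0.0518,0.2589)
o3: d²=73 > ρ²=33 → inactive
o4: d²=68 > ρ²=33 → inactive
F = F_att + ΣF_rep = (2.0518,3.2589)
Δp = p'−p = (0.2052,0.3259); α = Δx/Fx = (1387/6760) / (1387/676) = 1/10
check: Δy/Fy = (2203/6760) / (2203/676) = 1/10 ✓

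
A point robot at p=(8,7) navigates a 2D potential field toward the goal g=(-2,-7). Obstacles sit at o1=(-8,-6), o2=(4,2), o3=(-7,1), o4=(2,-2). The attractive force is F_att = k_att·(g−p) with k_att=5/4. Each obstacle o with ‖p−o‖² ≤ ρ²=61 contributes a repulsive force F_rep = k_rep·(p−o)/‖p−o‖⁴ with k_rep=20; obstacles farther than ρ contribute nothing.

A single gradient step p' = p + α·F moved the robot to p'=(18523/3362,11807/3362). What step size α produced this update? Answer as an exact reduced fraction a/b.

α = 1/5

F_att = 5/4·(g−p) = 5/4·(-10,-14) = (-12.5000,-17.5000)
o1: d²=425 > ρ²=61 → inactive
o2: d²=41 ≤ ρ²=61; F_rep = 20·(4,5)/41² = (0.0476,0.0595)
o3: d²=261 > ρ²=61 → inactive
o4: d²=117 > ρ²=61 → inactive
F = F_att + ΣF_rep = (-12.4524,-17.4405)
Δp = p'−p = (-2.4905,-3.4881); α = Δx/Fx = (-8373/3362) / (-41865/3362) = 1/5
check: Δy/Fy = (-11727/3362) / (-58635/3362) = 1/5 ✓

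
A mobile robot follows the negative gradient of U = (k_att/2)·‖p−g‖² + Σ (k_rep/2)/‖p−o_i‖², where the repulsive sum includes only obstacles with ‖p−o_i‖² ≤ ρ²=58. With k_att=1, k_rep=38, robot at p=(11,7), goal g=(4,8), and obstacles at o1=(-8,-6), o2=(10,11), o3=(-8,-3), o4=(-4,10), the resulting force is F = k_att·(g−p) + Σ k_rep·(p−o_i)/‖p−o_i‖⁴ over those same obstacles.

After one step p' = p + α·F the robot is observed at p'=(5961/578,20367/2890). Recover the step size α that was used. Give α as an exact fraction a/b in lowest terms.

α = 1/10

F_att = 1·(g−p) = 1·(-7,1) = (-7.0000,1.0000)
o1: d²=530 > ρ²=58 → inactive
o2: d²=17 ≤ ρ²=58; F_rep = 38·(1,-4)/17² = (0.1315,-0.5260)
o3: d²=461 > ρ²=58 → inactive
o4: d²=234 > ρ²=58 → inactive
F = F_att + ΣF_rep = (-6.8685,0.4740)
Δp = p'−p = (-0.6869,0.0474); α = Δx/Fx = (-397/578) / (-1985/289) = 1/10
check: Δy/Fy = (137/2890) / (137/289) = 1/10 ✓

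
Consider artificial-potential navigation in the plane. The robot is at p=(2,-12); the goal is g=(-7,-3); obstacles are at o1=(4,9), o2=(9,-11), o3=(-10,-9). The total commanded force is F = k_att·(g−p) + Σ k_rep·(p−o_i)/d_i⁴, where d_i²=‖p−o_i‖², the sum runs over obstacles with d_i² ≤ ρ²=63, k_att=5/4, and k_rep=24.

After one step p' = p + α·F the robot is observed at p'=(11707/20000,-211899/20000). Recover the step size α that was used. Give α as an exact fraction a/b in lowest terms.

F_att = 5/4·(g−p) = 5/4·(-9,9) = (-11.2500,11.2500)
o1: d²=445 > ρ²=63 → inactive
o2: d²=50 ≤ ρ²=63; F_rep = 24·(-7,-1)/50² = (-0.0672,-0.0096)
o3: d²=153 > ρ²=63 → inactive
F = F_att + ΣF_rep = (-11.3172,11.2404)
Δp = p'−p = (-1.4146,1.4050); α = Δx/Fx = (-28293/20000) / (-28293/2500) = 1/8
check: Δy/Fy = (28101/20000) / (28101/2500) = 1/8 ✓

α = 1/8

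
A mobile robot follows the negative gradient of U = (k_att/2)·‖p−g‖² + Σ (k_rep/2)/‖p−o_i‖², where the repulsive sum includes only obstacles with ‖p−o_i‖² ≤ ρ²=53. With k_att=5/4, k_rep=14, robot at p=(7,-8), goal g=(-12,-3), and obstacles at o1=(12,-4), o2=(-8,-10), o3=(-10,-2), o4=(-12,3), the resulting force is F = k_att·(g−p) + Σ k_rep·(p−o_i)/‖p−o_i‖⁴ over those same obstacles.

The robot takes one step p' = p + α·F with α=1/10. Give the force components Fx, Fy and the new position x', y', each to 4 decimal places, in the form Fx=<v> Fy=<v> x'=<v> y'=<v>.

Fx=-23.7916 Fy=6.2167 x'=4.6208 y'=-7.3783

F_att = 5/4·(g−p) = 5/4·(-19,5) = (-23.7500,6.2500)
o1: d²=41 ≤ ρ²=53; F_rep = 14·(-5,-4)/41² = (-0.0416,-0.0333)
o2: d²=229 > ρ²=53 → inactive
o3: d²=325 > ρ²=53 → inactive
o4: d²=482 > ρ²=53 → inactive
F = F_att + ΣF_rep = (-23.7916,6.2167)
p' = p + 1/10·F = (4.6208,-7.3783)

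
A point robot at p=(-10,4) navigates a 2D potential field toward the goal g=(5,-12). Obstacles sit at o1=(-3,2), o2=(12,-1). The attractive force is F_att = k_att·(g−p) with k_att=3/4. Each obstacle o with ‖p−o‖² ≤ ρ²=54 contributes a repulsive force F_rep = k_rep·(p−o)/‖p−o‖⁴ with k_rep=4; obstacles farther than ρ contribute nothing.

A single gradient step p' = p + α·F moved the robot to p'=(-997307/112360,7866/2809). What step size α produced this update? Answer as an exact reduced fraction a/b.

F_att = 3/4·(g−p) = 3/4·(15,-16) = (11.2500,-12.0000)
o1: d²=53 ≤ ρ²=54; F_rep = 4·(-7,2)/53² = (-0.0100,0.0028)
o2: d²=509 > ρ²=54 → inactive
F = F_att + ΣF_rep = (11.2400,-11.9972)
Δp = p'−p = (1.1240,-1.1997); α = Δx/Fx = (126293/112360) / (126293/11236) = 1/10
check: Δy/Fy = (-3370/2809) / (-33700/2809) = 1/10 ✓

α = 1/10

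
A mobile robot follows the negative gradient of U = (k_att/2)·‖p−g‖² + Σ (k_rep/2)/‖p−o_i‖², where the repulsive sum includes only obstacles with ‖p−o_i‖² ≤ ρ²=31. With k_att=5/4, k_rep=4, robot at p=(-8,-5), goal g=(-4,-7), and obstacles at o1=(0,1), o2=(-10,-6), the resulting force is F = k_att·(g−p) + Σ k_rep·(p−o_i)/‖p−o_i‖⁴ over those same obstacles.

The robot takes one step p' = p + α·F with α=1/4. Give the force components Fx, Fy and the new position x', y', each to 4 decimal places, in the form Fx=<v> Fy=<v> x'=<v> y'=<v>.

Fx=5.3200 Fy=-2.3400 x'=-6.6700 y'=-5.5850

F_att = 5/4·(g−p) = 5/4·(4,-2) = (5.0000,-2.5000)
o1: d²=100 > ρ²=31 → inactive
o2: d²=5 ≤ ρ²=31; F_rep = 4·(2,1)/5² = (0.3200,0.1600)
F = F_att + ΣF_rep = (5.3200,-2.3400)
p' = p + 1/4·F = (-6.6700,-5.5850)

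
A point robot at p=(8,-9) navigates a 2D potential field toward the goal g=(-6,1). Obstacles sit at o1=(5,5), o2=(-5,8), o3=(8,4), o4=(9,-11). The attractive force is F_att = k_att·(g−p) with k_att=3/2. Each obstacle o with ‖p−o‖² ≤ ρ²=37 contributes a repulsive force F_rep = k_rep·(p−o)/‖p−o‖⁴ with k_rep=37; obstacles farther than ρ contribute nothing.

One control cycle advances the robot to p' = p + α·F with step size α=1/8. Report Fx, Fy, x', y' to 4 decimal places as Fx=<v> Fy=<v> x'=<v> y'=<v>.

F_att = 3/2·(g−p) = 3/2·(-14,10) = (-21.0000,15.0000)
o1: d²=205 > ρ²=37 → inactive
o2: d²=458 > ρ²=37 → inactive
o3: d²=169 > ρ²=37 → inactive
o4: d²=5 ≤ ρ²=37; F_rep = 37·(-1,2)/5² = (-1.4800,2.9600)
F = F_att + ΣF_rep = (-22.4800,17.9600)
p' = p + 1/8·F = (5.1900,-6.7550)

Fx=-22.4800 Fy=17.9600 x'=5.1900 y'=-6.7550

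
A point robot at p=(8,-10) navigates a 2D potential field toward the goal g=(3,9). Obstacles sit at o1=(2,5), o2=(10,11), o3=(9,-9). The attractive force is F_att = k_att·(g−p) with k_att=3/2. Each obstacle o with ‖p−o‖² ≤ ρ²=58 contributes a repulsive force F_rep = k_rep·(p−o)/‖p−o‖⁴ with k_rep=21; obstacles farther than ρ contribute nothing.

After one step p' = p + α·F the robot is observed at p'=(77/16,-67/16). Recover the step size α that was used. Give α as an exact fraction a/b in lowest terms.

F_att = 3/2·(g−p) = 3/2·(-5,19) = (-7.5000,28.5000)
o1: d²=261 > ρ²=58 → inactive
o2: d²=445 > ρ²=58 → inactive
o3: d²=2 ≤ ρ²=58; F_rep = 21·(-1,-1)/2² = (-5.2500,-5.2500)
F = F_att + ΣF_rep = (-12.7500,23.2500)
Δp = p'−p = (-3.1875,5.8125); α = Δx/Fx = (-51/16) / (-51/4) = 1/4
check: Δy/Fy = (93/16) / (93/4) = 1/4 ✓

α = 1/4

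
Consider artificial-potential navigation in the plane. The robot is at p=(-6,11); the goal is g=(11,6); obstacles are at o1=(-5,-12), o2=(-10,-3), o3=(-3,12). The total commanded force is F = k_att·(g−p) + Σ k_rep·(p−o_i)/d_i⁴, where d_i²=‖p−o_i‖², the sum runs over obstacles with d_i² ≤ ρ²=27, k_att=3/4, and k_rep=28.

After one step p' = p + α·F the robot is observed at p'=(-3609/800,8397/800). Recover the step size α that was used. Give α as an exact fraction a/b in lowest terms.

F_att = 3/4·(g−p) = 3/4·(17,-5) = (12.7500,-3.7500)
o1: d²=530 > ρ²=27 → inactive
o2: d²=212 > ρ²=27 → inactive
o3: d²=10 ≤ ρ²=27; F_rep = 28·(-3,-1)/10² = (-0.8400,-0.2800)
F = F_att + ΣF_rep = (11.9100,-4.0300)
Δp = p'−p = (1.4888,-0.5038); α = Δx/Fx = (1191/800) / (1191/100) = 1/8
check: Δy/Fy = (-403/800) / (-403/100) = 1/8 ✓

α = 1/8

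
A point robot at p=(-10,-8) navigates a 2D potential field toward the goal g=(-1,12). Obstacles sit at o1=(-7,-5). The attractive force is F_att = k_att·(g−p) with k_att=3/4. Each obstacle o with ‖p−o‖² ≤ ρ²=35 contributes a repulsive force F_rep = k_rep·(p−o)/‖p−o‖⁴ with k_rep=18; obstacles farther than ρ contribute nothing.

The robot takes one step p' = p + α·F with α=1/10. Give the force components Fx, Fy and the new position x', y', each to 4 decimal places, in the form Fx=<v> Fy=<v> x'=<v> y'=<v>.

Fx=6.5833 Fy=14.8333 x'=-9.3417 y'=-6.5167

F_att = 3/4·(g−p) = 3/4·(9,20) = (6.7500,15.0000)
o1: d²=18 ≤ ρ²=35; F_rep = 18·(-3,-3)/18² = (-0.1667,-0.1667)
F = F_att + ΣF_rep = (6.5833,14.8333)
p' = p + 1/10·F = (-9.3417,-6.5167)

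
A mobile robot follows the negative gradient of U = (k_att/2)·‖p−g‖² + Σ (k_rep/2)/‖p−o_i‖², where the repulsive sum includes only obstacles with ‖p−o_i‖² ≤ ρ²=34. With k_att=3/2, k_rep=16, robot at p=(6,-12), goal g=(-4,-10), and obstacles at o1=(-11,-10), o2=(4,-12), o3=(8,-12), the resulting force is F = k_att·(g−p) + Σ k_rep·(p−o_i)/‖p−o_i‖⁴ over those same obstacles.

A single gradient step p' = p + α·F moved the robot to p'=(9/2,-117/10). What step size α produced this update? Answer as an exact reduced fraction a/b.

F_att = 3/2·(g−p) = 3/2·(-10,2) = (-15.0000,3.0000)
o1: d²=293 > ρ²=34 → inactive
o2: d²=4 ≤ ρ²=34; F_rep = 16·(2,0)/4² = (2.0000,0.0000)
o3: d²=4 ≤ ρ²=34; F_rep = 16·(-2,0)/4² = (-2.0000,0.0000)
F = F_att + ΣF_rep = (-15.0000,3.0000)
Δp = p'−p = (-1.5000,0.3000); α = Δx/Fx = (-3/2) / (-15) = 1/10
check: Δy/Fy = (3/10) / (3) = 1/10 ✓

α = 1/10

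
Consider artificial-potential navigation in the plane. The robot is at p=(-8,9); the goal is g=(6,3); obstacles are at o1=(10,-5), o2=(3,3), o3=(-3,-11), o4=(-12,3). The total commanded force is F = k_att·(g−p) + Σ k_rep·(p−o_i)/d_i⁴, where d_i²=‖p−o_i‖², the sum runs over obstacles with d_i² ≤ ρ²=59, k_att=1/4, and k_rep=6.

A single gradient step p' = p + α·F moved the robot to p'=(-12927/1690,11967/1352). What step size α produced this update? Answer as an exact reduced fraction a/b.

α = 1/10

F_att = 1/4·(g−p) = 1/4·(14,-6) = (3.5000,-1.5000)
o1: d²=520 > ρ²=59 → inactive
o2: d²=157 > ρ²=59 → inactive
o3: d²=425 > ρ²=59 → inactive
o4: d²=52 ≤ ρ²=59; F_rep = 6·(4,6)/52² = (0.0089,0.0133)
F = F_att + ΣF_rep = (3.5089,-1.4867)
Δp = p'−p = (0.3509,-0.1487); α = Δx/Fx = (593/1690) / (593/169) = 1/10
check: Δy/Fy = (-201/1352) / (-1005/676) = 1/10 ✓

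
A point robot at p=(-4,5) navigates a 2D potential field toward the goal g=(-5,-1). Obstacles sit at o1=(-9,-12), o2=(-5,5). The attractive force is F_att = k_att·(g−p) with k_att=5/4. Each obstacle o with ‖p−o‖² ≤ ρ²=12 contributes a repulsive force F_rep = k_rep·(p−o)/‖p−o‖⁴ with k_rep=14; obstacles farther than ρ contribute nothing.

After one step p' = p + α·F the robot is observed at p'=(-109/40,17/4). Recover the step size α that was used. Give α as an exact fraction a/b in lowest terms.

F_att = 5/4·(g−p) = 5/4·(-1,-6) = (-1.2500,-7.5000)
o1: d²=314 > ρ²=12 → inactive
o2: d²=1 ≤ ρ²=12; F_rep = 14·(1,0)/1² = (14.0000,0.0000)
F = F_att + ΣF_rep = (12.7500,-7.5000)
Δp = p'−p = (1.2750,-0.7500); α = Δx/Fx = (51/40) / (51/4) = 1/10
check: Δy/Fy = (-3/4) / (-15/2) = 1/10 ✓

α = 1/10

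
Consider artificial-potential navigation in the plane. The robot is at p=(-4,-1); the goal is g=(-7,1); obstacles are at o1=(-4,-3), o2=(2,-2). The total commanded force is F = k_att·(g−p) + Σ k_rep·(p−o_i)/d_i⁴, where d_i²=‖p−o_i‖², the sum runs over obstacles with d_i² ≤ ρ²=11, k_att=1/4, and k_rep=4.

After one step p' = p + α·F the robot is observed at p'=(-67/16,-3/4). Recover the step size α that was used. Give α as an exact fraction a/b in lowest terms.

α = 1/4

F_att = 1/4·(g−p) = 1/4·(-3,2) = (-0.7500,0.5000)
o1: d²=4 ≤ ρ²=11; F_rep = 4·(0,2)/4² = (0.0000,0.5000)
o2: d²=37 > ρ²=11 → inactive
F = F_att + ΣF_rep = (-0.7500,1.0000)
Δp = p'−p = (-0.1875,0.2500); α = Δx/Fx = (-3/16) / (-3/4) = 1/4
check: Δy/Fy = (1/4) / (1) = 1/4 ✓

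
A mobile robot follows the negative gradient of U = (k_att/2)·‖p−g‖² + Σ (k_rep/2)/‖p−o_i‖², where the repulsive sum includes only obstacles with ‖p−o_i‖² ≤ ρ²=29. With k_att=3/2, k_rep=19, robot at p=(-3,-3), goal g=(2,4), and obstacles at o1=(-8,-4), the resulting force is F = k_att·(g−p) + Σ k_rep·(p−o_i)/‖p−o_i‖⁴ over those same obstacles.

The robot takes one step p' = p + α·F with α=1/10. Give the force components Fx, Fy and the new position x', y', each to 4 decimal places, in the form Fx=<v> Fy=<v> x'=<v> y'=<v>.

F_att = 3/2·(g−p) = 3/2·(5,7) = (7.5000,10.5000)
o1: d²=26 ≤ ρ²=29; F_rep = 19·(5,1)/26² = (0.1405,0.0281)
F = F_att + ΣF_rep = (7.6405,10.5281)
p' = p + 1/10·F = (-2.2359,-1.9472)

Fx=7.6405 Fy=10.5281 x'=-2.2359 y'=-1.9472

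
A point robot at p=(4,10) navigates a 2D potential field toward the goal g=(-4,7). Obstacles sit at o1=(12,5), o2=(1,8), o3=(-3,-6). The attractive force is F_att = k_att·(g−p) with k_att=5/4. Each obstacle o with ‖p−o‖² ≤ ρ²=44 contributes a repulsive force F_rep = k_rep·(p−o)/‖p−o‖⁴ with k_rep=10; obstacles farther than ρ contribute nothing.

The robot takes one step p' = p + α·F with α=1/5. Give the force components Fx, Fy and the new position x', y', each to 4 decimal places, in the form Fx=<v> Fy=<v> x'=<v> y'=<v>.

F_att = 5/4·(g−p) = 5/4·(-8,-3) = (-10.0000,-3.7500)
o1: d²=89 > ρ²=44 → inactive
o2: d²=13 ≤ ρ²=44; F_rep = 10·(3,2)/13² = (0.1775,0.1183)
o3: d²=305 > ρ²=44 → inactive
F = F_att + ΣF_rep = (-9.8225,-3.6317)
p' = p + 1/5·F = (2.0355,9.2737)

Fx=-9.8225 Fy=-3.6317 x'=2.0355 y'=9.2737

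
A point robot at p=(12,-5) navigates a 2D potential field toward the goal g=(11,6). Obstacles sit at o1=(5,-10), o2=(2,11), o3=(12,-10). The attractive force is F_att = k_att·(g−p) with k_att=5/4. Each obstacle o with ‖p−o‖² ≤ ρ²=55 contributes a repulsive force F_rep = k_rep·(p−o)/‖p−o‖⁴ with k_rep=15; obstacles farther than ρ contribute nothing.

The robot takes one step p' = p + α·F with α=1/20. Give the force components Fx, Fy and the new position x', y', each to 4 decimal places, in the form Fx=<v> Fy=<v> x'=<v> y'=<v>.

Fx=-1.2500 Fy=13.8700 x'=11.9375 y'=-4.3065

F_att = 5/4·(g−p) = 5/4·(-1,11) = (-1.2500,13.7500)
o1: d²=74 > ρ²=55 → inactive
o2: d²=356 > ρ²=55 → inactive
o3: d²=25 ≤ ρ²=55; F_rep = 15·(0,5)/25² = (0.0000,0.1200)
F = F_att + ΣF_rep = (-1.2500,13.8700)
p' = p + 1/20·F = (11.9375,-4.3065)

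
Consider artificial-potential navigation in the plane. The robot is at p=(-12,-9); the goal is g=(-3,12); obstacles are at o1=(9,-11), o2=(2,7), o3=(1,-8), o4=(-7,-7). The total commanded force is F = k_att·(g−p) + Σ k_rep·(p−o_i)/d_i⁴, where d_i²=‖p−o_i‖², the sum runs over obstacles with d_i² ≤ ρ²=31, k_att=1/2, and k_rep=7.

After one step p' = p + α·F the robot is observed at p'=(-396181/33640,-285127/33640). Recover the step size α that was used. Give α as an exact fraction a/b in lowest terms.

F_att = 1/2·(g−p) = 1/2·(9,21) = (4.5000,10.5000)
o1: d²=445 > ρ²=31 → inactive
o2: d²=452 > ρ²=31 → inactive
o3: d²=170 > ρ²=31 → inactive
o4: d²=29 ≤ ρ²=31; F_rep = 7·(-5,-2)/29² = (-0.0416,-0.0166)
F = F_att + ΣF_rep = (4.4584,10.4834)
Δp = p'−p = (0.2229,0.5242); α = Δx/Fx = (7499/33640) / (7499/1682) = 1/20
check: Δy/Fy = (17633/33640) / (17633/1682) = 1/20 ✓

α = 1/20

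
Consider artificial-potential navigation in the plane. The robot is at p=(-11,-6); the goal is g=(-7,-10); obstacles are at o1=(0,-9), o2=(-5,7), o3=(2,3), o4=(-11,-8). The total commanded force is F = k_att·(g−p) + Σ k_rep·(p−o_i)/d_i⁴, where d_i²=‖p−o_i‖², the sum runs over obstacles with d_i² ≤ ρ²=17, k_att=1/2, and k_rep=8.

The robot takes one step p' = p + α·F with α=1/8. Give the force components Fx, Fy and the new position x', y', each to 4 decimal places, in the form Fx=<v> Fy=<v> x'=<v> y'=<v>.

Fx=2.0000 Fy=-1.0000 x'=-10.7500 y'=-6.1250

F_att = 1/2·(g−p) = 1/2·(4,-4) = (2.0000,-2.0000)
o1: d²=130 > ρ²=17 → inactive
o2: d²=205 > ρ²=17 → inactive
o3: d²=250 > ρ²=17 → inactive
o4: d²=4 ≤ ρ²=17; F_rep = 8·(0,2)/4² = (0.0000,1.0000)
F = F_att + ΣF_rep = (2.0000,-1.0000)
p' = p + 1/8·F = (-10.7500,-6.1250)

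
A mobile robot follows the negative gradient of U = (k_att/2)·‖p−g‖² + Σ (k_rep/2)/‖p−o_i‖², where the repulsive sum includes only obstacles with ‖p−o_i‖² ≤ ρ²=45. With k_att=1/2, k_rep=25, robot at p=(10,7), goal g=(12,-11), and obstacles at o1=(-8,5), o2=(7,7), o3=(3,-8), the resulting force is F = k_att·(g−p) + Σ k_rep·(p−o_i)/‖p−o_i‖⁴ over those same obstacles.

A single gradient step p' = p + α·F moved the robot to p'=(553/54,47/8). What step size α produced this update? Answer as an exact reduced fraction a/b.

α = 1/8

F_att = 1/2·(g−p) = 1/2·(2,-18) = (1.0000,-9.0000)
o1: d²=328 > ρ²=45 → inactive
o2: d²=9 ≤ ρ²=45; F_rep = 25·(3,0)/9² = (0.9259,0.0000)
o3: d²=274 > ρ²=45 → inactive
F = F_att + ΣF_rep = (1.9259,-9.0000)
Δp = p'−p = (0.2407,-1.1250); α = Δx/Fx = (13/54) / (52/27) = 1/8
check: Δy/Fy = (-9/8) / (-9) = 1/8 ✓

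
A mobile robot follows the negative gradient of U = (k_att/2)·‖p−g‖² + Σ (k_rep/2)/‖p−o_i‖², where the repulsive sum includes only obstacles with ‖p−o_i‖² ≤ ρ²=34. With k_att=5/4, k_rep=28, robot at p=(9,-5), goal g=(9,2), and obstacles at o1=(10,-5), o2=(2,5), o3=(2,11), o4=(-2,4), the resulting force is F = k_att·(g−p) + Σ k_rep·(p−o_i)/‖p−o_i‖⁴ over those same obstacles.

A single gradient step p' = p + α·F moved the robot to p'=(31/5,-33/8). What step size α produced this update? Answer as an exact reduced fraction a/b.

α = 1/10

F_att = 5/4·(g−p) = 5/4·(0,7) = (0.0000,8.7500)
o1: d²=1 ≤ ρ²=34; F_rep = 28·(-1,0)/1² = (-28.0000,0.0000)
o2: d²=149 > ρ²=34 → inactive
o3: d²=305 > ρ²=34 → inactive
o4: d²=202 > ρ²=34 → inactive
F = F_att + ΣF_rep = (-28.0000,8.7500)
Δp = p'−p = (-2.8000,0.8750); α = Δx/Fx = (-14/5) / (-28) = 1/10
check: Δy/Fy = (7/8) / (35/4) = 1/10 ✓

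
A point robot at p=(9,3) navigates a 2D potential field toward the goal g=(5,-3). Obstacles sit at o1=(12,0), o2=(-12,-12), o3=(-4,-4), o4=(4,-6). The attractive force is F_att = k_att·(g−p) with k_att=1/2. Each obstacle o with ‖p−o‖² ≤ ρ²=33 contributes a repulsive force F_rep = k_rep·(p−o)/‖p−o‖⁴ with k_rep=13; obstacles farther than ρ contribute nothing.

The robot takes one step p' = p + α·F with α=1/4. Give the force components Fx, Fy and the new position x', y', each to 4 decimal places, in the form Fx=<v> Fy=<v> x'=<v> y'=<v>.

F_att = 1/2·(g−p) = 1/2·(-4,-6) = (-2.0000,-3.0000)
o1: d²=18 ≤ ρ²=33; F_rep = 13·(-3,3)/18² = (-0.1204,0.1204)
o2: d²=666 > ρ²=33 → inactive
o3: d²=218 > ρ²=33 → inactive
o4: d²=106 > ρ²=33 → inactive
F = F_att + ΣF_rep = (-2.1204,-2.8796)
p' = p + 1/4·F = (8.4699,2.2801)

Fx=-2.1204 Fy=-2.8796 x'=8.4699 y'=2.2801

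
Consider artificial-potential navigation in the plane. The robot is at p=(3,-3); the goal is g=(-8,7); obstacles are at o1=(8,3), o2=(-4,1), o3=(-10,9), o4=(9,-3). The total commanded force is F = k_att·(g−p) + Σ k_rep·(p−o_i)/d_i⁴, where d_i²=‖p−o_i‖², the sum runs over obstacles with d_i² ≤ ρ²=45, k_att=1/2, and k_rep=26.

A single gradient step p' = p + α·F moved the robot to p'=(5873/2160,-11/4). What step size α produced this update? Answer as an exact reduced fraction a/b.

F_att = 1/2·(g−p) = 1/2·(-11,10) = (-5.5000,5.0000)
o1: d²=61 > ρ²=45 → inactive
o2: d²=65 > ρ²=45 → inactive
o3: d²=313 > ρ²=45 → inactive
o4: d²=36 ≤ ρ²=45; F_rep = 26·(-6,0)/36² = (-0.1204,0.0000)
F = F_att + ΣF_rep = (-5.6204,5.0000)
Δp = p'−p = (-0.2810,0.2500); α = Δx/Fx = (-607/2160) / (-607/108) = 1/20
check: Δy/Fy = (1/4) / (5) = 1/20 ✓

α = 1/20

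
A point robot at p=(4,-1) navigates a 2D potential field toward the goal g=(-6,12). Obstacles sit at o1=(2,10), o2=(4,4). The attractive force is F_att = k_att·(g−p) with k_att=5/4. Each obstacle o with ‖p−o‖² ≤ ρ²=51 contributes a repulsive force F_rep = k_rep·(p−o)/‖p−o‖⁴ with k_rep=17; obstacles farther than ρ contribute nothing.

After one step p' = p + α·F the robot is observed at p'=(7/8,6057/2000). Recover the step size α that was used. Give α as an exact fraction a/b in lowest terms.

α = 1/4

F_att = 5/4·(g−p) = 5/4·(-10,13) = (-12.5000,16.2500)
o1: d²=125 > ρ²=51 → inactive
o2: d²=25 ≤ ρ²=51; F_rep = 17·(0,-5)/25² = (0.0000,-0.1360)
F = F_att + ΣF_rep = (-12.5000,16.1140)
Δp = p'−p = (-3.1250,4.0285); α = Δx/Fx = (-25/8) / (-25/2) = 1/4
check: Δy/Fy = (8057/2000) / (8057/500) = 1/4 ✓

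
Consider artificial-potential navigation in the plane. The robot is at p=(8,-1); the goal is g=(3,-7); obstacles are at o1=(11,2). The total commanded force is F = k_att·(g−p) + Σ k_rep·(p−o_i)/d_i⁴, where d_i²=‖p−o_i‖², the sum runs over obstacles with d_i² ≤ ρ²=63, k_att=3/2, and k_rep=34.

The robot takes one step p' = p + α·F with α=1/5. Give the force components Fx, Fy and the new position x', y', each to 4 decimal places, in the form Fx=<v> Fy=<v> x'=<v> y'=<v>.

F_att = 3/2·(g−p) = 3/2·(-5,-6) = (-7.5000,-9.0000)
o1: d²=18 ≤ ρ²=63; F_rep = 34·(-3,-3)/18² = (-0.3148,-0.3148)
F = F_att + ΣF_rep = (-7.8148,-9.3148)
p' = p + 1/5·F = (6.4370,-2.8630)

Fx=-7.8148 Fy=-9.3148 x'=6.4370 y'=-2.8630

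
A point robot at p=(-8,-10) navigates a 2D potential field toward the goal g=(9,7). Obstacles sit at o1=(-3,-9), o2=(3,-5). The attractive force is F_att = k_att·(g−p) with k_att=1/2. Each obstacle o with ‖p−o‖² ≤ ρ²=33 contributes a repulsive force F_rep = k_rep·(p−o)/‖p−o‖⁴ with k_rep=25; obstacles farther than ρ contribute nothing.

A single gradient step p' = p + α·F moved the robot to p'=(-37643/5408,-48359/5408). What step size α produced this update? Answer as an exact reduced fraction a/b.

α = 1/8

F_att = 1/2·(g−p) = 1/2·(17,17) = (8.5000,8.5000)
o1: d²=26 ≤ ρ²=33; F_rep = 25·(-5,-1)/26² = (-0.1849,-0.0370)
o2: d²=146 > ρ²=33 → inactive
F = F_att + ΣF_rep = (8.3151,8.4630)
Δp = p'−p = (1.0394,1.0579); α = Δx/Fx = (5621/5408) / (5621/676) = 1/8
check: Δy/Fy = (5721/5408) / (5721/676) = 1/8 ✓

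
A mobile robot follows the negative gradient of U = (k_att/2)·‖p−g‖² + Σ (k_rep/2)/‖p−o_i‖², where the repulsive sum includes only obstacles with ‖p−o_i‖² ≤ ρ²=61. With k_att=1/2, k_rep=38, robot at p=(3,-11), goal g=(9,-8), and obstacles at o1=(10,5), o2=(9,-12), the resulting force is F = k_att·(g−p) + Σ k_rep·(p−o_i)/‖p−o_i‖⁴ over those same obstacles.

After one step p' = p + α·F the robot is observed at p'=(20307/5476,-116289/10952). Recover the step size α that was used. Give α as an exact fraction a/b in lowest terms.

F_att = 1/2·(g−p) = 1/2·(6,3) = (3.0000,1.5000)
o1: d²=305 > ρ²=61 → inactive
o2: d²=37 ≤ ρ²=61; F_rep = 38·(-6,1)/37² = (-0.1665,0.0278)
F = F_att + ΣF_rep = (2.8335,1.5278)
Δp = p'−p = (0.7084,0.3819); α = Δx/Fx = (3879/5476) / (3879/1369) = 1/4
check: Δy/Fy = (4183/10952) / (4183/2738) = 1/4 ✓

α = 1/4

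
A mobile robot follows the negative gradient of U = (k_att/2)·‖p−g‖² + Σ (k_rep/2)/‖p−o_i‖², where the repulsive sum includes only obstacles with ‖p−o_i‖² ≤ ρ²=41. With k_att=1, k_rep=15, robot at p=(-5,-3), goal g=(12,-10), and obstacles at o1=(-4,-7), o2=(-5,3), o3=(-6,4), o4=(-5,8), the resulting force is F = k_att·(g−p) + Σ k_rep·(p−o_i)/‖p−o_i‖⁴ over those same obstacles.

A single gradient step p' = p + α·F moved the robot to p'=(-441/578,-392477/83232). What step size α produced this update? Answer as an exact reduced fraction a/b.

F_att = 1·(g−p) = 1·(17,-7) = (17.0000,-7.0000)
o1: d²=17 ≤ ρ²=41; F_rep = 15·(-1,4)/17² = (-0.0519,0.2076)
o2: d²=36 ≤ ρ²=41; F_rep = 15·(0,-6)/36² = (0.0000,-0.0694)
o3: d²=50 > ρ²=41 → inactive
o4: d²=121 > ρ²=41 → inactive
F = F_att + ΣF_rep = (16.9481,-6.8618)
Δp = p'−p = (4.2370,-1.7155); α = Δx/Fx = (2449/578) / (4898/289) = 1/4
check: Δy/Fy = (-142781/83232) / (-142781/20808) = 1/4 ✓

α = 1/4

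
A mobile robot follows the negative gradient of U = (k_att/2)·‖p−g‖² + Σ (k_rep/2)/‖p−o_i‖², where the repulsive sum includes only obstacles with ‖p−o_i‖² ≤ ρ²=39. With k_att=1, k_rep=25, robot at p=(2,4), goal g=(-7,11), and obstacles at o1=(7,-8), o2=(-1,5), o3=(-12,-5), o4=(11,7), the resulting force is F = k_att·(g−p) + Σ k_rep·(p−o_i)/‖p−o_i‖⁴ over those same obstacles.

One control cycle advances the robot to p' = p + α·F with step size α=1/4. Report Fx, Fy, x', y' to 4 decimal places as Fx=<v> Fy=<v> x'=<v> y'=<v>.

F_att = 1·(g−p) = 1·(-9,7) = (-9.0000,7.0000)
o1: d²=169 > ρ²=39 → inactive
o2: d²=10 ≤ ρ²=39; F_rep = 25·(3,-1)/10² = (0.7500,-0.2500)
o3: d²=277 > ρ²=39 → inactive
o4: d²=90 > ρ²=39 → inactive
F = F_att + ΣF_rep = (-8.2500,6.7500)
p' = p + 1/4·F = (-0.0625,5.6875)

Fx=-8.2500 Fy=6.7500 x'=-0.0625 y'=5.6875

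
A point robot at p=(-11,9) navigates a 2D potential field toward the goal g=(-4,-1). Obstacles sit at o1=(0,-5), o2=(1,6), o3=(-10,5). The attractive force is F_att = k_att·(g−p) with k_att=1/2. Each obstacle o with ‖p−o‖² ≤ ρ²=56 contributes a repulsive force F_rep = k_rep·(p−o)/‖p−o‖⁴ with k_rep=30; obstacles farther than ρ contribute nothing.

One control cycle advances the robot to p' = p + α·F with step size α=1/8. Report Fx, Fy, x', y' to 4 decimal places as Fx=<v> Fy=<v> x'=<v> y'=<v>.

Fx=3.3962 Fy=-4.5848 x'=-10.5755 y'=8.4269

F_att = 1/2·(g−p) = 1/2·(7,-10) = (3.5000,-5.0000)
o1: d²=317 > ρ²=56 → inactive
o2: d²=153 > ρ²=56 → inactive
o3: d²=17 ≤ ρ²=56; F_rep = 30·(-1,4)/17² = (-0.1038,0.4152)
F = F_att + ΣF_rep = (3.3962,-4.5848)
p' = p + 1/8·F = (-10.5755,8.4269)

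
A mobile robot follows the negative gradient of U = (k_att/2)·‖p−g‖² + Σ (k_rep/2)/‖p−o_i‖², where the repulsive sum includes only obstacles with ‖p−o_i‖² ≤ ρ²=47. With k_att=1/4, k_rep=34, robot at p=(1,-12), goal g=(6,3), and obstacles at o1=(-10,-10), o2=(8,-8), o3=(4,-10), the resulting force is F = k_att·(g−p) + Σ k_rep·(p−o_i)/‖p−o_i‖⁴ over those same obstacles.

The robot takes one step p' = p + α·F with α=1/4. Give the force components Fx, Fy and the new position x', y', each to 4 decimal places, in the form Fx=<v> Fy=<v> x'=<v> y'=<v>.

F_att = 1/4·(g−p) = 1/4·(5,15) = (1.2500,3.7500)
o1: d²=125 > ρ²=47 → inactive
o2: d²=65 > ρ²=47 → inactive
o3: d²=13 ≤ ρ²=47; F_rep = 34·(-3,-2)/13² = (-0.6036,-0.4024)
F = F_att + ΣF_rep = (0.6464,3.3476)
p' = p + 1/4·F = (1.1616,-11.1631)

Fx=0.6464 Fy=3.3476 x'=1.1616 y'=-11.1631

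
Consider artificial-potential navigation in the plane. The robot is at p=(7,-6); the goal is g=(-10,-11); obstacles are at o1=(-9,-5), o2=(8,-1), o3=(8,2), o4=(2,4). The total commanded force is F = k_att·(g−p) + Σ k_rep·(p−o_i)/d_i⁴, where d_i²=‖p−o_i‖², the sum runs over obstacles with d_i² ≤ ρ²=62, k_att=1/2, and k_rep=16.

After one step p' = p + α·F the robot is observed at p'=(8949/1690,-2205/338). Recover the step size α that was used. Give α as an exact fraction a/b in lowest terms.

α = 1/5

F_att = 1/2·(g−p) = 1/2·(-17,-5) = (-8.5000,-2.5000)
o1: d²=257 > ρ²=62 → inactive
o2: d²=26 ≤ ρ²=62; F_rep = 16·(-1,-5)/26² = (-0.0237,-0.1183)
o3: d²=65 > ρ²=62 → inactive
o4: d²=125 > ρ²=62 → inactive
F = F_att + ΣF_rep = (-8.5237,-2.6183)
Δp = p'−p = (-1.7047,-0.5237); α = Δx/Fx = (-2881/1690) / (-2881/338) = 1/5
check: Δy/Fy = (-177/338) / (-885/338) = 1/5 ✓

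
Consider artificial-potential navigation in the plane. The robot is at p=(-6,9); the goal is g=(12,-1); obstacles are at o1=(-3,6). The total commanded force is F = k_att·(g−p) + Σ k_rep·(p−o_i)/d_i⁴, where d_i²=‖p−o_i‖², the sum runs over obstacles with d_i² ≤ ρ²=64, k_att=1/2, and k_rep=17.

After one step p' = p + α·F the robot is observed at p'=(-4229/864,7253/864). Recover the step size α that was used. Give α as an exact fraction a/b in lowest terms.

F_att = 1/2·(g−p) = 1/2·(18,-10) = (9.0000,-5.0000)
o1: d²=18 ≤ ρ²=64; F_rep = 17·(-3,3)/18² = (-0.1574,0.1574)
F = F_att + ΣF_rep = (8.8426,-4.8426)
Δp = p'−p = (1.1053,-0.6053); α = Δx/Fx = (955/864) / (955/108) = 1/8
check: Δy/Fy = (-523/864) / (-523/108) = 1/8 ✓

α = 1/8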